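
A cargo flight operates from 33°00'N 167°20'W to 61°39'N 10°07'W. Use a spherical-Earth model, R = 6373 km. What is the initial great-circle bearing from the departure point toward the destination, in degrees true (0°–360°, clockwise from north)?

10.7°

θ = atan2( sin Δλ·cos φ₂ ,  cos φ₁ sin φ₂ − sin φ₁ cos φ₂ cos Δλ )
  = atan2(+0.1839, +0.9765) = 10.66°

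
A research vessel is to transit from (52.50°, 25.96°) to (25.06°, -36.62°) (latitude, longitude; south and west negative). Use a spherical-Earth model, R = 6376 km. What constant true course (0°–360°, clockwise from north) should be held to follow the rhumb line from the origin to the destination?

Δψ = ln[tan(π/4+φ₂/2)/tan(π/4+φ₁/2)] = -0.6284
Δλ = -1.0922 rad (taken the short way round)
course = atan2(Δλ, Δψ) = 240.09°

240.1°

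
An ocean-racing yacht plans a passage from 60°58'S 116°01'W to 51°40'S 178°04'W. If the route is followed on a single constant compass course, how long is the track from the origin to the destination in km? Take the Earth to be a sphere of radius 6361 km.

3935 km

Δψ = ln[tan(π/4+φ₂/2)/tan(π/4+φ₁/2)] = +0.2945;  Δφ = +0.1623 rad,  Δλ = -1.0830 rad
q = Δφ/Δψ = 0.5512
d = R·√(Δφ² + q²Δλ²) = 6361·0.61865 = 3935 km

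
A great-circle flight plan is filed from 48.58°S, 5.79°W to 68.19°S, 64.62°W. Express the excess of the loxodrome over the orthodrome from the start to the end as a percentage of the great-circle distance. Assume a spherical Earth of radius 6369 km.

Great circle: σ = 0.6034 rad → d_gc = Rσ = 3842.9 km
Rhumb: Δφ = -0.3423, Δλ = -1.0268, Δψ = -0.6741, q = Δφ/Δψ = 0.5077 → d_rh = R√(Δφ²+q²Δλ²) = 3971.7 km
Excess = (3971.7 − 3842.9) / 3842.9 = 128.8 / 3842.9 = 3.352% ≈ 3.4%

3.4%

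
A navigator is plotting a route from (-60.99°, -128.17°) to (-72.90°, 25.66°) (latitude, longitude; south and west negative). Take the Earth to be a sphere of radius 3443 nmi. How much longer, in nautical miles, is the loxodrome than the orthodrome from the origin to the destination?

Great circle: cos σ = sin φ₁ sin φ₂ + cos φ₁ cos φ₂ cos Δλ,  σ = 0.7843 rad → d_gc = 2700.3 nmi
Rhumb line: Δψ = -0.5428, q = Δφ/Δψ = 0.3830, d_rh = R√(Δφ²+q²Δλ²) = 3611.7 nmi
Excess = 3611.7 − 2700.3 = 911.4 ≈ 911 nmi

911 nmi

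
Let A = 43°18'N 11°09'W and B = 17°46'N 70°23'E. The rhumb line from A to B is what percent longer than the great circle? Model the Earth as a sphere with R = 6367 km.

2.7%

Great circle: σ = 1.2542 rad → d_gc = Rσ = 7985.6 km
Rhumb: Δφ = -0.4456, Δλ = +1.4230, Δψ = -0.5248, q = Δφ/Δψ = 0.8491 → d_rh = R√(Δφ²+q²Δλ²) = 8199.8 km
Excess = (8199.8 − 7985.6) / 7985.6 = 214.2 / 7985.6 = 2.68% ≈ 2.7%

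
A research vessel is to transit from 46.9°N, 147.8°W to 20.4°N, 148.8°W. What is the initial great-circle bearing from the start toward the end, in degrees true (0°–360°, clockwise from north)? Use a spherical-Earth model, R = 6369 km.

θ = atan2( sin Δλ·cos φ₂ ,  cos φ₁ sin φ₂ − sin φ₁ cos φ₂ cos Δλ )
  = atan2(-0.0164, -0.4461) = 182.10°

182.1°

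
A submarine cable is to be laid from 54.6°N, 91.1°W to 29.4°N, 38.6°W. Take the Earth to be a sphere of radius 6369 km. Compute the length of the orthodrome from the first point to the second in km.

5000 km

cos σ = sin φ₁ sin φ₂ + cos φ₁ cos φ₂ cos Δλ
      = sin(54.60°)sin(29.40°) + cos(54.60°)cos(29.40°)cos(52.50°) = 0.7074
σ = 44.978° → d = Rσ = 6369·0.78502 = 5000 km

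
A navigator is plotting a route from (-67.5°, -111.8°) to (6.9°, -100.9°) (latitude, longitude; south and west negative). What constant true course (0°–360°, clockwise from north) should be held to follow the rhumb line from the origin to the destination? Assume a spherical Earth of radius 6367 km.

6.3°

Δψ = ln[tan(π/4+φ₂/2)/tan(π/4+φ₁/2)] = +1.7356
Δλ = +0.1902 rad (taken the short way round)
course = atan2(Δλ, Δψ) = 6.26°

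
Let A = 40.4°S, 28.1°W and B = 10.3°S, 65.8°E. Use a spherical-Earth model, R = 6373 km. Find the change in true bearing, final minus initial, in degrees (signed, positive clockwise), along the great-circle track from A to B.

Initial bearing θ₁ = atan2(sin Δλ cos φ₂, cos φ₁ sin φ₂ − sin φ₁ cos φ₂ cos Δλ) = 100.36°
Final bearing θ₂ = (initial bearing from the destination back to the start) + 180° = 49.59°
Δθ = θ₂ − θ₁ = -50.8°

-50.8°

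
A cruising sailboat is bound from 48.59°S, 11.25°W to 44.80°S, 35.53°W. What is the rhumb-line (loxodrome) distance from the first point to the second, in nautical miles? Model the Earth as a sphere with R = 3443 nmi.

1026 nmi

Rhumb course C = atan2(Δλ, Δψ) with Δψ = ln[tan(π/4+φ₂/2)/tan(π/4+φ₁/2)] = +0.0965, Δλ = -0.4238 → C = 282.83°
d = R·|Δφ| / |cos C| = 3443·0.06615 / 0.22203 = 1026 nmi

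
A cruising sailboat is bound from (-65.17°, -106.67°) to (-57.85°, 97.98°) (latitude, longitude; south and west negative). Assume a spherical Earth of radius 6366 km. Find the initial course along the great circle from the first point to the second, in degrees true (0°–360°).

N = sin Δλ·cos φ₂ = -0.2219;  D = cos φ₁ sin φ₂ − sin φ₁ cos φ₂ cos Δλ = -0.7945
initial course = atan2(N, D) = 195.61°

195.6°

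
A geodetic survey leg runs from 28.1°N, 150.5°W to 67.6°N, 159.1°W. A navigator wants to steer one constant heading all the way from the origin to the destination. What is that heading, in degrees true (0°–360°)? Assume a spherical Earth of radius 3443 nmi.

352.3°

Meridional parts: M(φ₁)=+0.5114, M(φ₂)=+1.6195 → ΔM = +1.1081;  Δλ = -0.1501 rad
tan C = Δλ / ΔM = -0.1355 → C = 352.29°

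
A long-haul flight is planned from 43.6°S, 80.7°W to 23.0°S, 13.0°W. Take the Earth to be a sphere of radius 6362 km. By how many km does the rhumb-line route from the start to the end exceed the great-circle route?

Great circle: cos σ = sin φ₁ sin φ₂ + cos φ₁ cos φ₂ cos Δλ,  σ = 1.0211 rad → d_gc = 6496.4 km
Rhumb line: Δψ = +0.4346, q = Δφ/Δψ = 0.8273, d_rh = R√(Δφ²+q²Δλ²) = 6626.7 km
Excess = 6626.7 − 6496.4 = 130.3 ≈ 130 km

130 km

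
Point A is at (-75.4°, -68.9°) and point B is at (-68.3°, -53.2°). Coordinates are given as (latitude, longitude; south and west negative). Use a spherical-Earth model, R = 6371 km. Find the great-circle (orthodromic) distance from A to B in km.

952 km

Haversine: a = sin²(Δφ/2)+cos φ₁ cos φ₂ sin²(Δλ/2) = 0.00557;  σ = 2·atan2(√a,√(1−a))
σ = 8.562° → d = Rσ = 6371·0.14944 = 952 km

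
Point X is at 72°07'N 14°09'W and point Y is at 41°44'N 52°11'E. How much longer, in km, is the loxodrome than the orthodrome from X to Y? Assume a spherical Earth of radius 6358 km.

Great circle: cos σ = sin φ₁ sin φ₂ + cos φ₁ cos φ₂ cos Δλ,  σ = 0.7591 rad → d_gc = 4826.0 km
Rhumb line: Δψ = -1.0464, q = Δφ/Δψ = 0.5068, d_rh = R√(Δφ²+q²Δλ²) = 5028.1 km
Excess = 5028.1 − 4826.0 = 202.1 ≈ 202 km

202 km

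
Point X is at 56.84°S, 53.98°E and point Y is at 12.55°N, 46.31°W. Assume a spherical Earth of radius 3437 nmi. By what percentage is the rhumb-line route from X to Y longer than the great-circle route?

3.3%

Great circle: σ = 1.8518 rad → d_gc = Rσ = 6364.5 nmi
Rhumb: Δφ = +1.2111, Δλ = -1.7504, Δψ = +1.4324, q = Δφ/Δψ = 0.8455 → d_rh = R√(Δφ²+q²Δλ²) = 6572.7 nmi
Excess = (6572.7 − 6364.5) / 6364.5 = 208.2 / 6364.5 = 3.27% ≈ 3.3%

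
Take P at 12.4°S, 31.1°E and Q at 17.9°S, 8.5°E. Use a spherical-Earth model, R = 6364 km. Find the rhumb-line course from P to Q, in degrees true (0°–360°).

255.8°

Δψ = ln[tan(π/4+φ₂/2)/tan(π/4+φ₁/2)] = -0.0995
Δλ = -0.3944 rad (taken the short way round)
course = atan2(Δλ, Δψ) = 255.84°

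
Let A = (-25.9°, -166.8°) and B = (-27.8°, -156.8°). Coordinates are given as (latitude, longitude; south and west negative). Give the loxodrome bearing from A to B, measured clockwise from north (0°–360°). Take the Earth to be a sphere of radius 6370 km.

Meridional parts: M(φ₁)=-0.4683, M(φ₂)=-0.5054 → ΔM = -0.0372;  Δλ = +0.1745 rad
tan C = Δλ / ΔM = -4.6954 → C = 102.02°

102.0°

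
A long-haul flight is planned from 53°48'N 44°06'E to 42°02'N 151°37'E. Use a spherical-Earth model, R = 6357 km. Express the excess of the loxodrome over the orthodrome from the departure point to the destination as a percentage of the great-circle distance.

10.1%

Great circle: σ = 1.1502 rad → d_gc = Rσ = 7312.0 km
Rhumb: Δφ = -0.2054, Δλ = +1.8765, Δψ = -0.3083, q = Δφ/Δψ = 0.6661 → d_rh = R√(Δφ²+q²Δλ²) = 8052.7 km
Excess = (8052.7 − 7312.0) / 7312.0 = 740.7 / 7312.0 = 10.13% ≈ 10.1%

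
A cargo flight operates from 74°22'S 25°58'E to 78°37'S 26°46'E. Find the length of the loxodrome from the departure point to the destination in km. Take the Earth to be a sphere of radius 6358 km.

Rhumb course C = atan2(Δλ, Δψ) with Δψ = ln[tan(π/4+φ₂/2)/tan(π/4+φ₁/2)] = -0.3202, Δλ = +0.0140 → C = 177.50°
d = R·|Δφ| / |cos C| = 6358·0.07418 / 0.99905 = 472 km

472 km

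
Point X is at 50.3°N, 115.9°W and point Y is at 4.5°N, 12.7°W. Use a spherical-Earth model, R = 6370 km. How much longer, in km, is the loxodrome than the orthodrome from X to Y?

455 km

Great circle: cos σ = sin φ₁ sin φ₂ + cos φ₁ cos φ₂ cos Δλ,  σ = 1.6559 rad → d_gc = 10548.4 km
Rhumb line: Δψ = -0.9402, q = Δφ/Δψ = 0.8502, d_rh = R√(Δφ²+q²Δλ²) = 11003.5 km
Excess = 11003.5 − 10548.4 = 455.1 ≈ 455 km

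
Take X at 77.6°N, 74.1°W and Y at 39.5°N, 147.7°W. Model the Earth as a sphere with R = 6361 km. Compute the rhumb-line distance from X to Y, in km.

5620 km

Δψ = ln[tan(π/4+φ₂/2)/tan(π/4+φ₁/2)] = -1.4682;  Δφ = -0.6650 rad,  Δλ = -1.2846 rad
q = Δφ/Δψ = 0.4529
d = R·√(Δφ² + q²Δλ²) = 6361·0.88356 = 5620 km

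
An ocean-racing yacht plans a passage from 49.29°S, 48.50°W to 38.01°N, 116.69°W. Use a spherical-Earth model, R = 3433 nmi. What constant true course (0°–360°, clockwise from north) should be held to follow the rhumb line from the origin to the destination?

325.2°

Δψ = ln[tan(π/4+φ₂/2)/tan(π/4+φ₁/2)] = +1.7098
Δλ = -1.1901 rad (taken the short way round)
course = atan2(Δλ, Δψ) = 325.16°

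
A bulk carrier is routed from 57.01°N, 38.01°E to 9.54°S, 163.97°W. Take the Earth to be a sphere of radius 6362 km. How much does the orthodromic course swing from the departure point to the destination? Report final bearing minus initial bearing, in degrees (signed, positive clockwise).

+136.1°

At departure: θ₁ = atan2(sin Δλ cos φ₂, cos φ₁ sin φ₂ − sin φ₁ cos φ₂ cos Δλ) = 28.61°
At arrival: θ₂ = atan2(sin Δλ cos φ₁, −cos φ₂ sin φ₁ + sin φ₂ cos φ₁ cos Δλ) = 164.67°
Δθ = θ₂ − θ₁ = +136.1°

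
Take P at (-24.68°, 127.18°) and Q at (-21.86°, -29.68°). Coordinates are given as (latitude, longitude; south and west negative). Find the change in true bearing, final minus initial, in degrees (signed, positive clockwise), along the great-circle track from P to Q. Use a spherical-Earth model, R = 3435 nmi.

Initial bearing θ₁ = atan2(sin Δλ cos φ₂, cos φ₁ sin φ₂ − sin φ₁ cos φ₂ cos Δλ) = 207.70°
Final bearing θ₂ = (initial bearing from the destination back to the start) + 180° = 332.93°
Δθ = θ₂ − θ₁ = +125.2°

+125.2°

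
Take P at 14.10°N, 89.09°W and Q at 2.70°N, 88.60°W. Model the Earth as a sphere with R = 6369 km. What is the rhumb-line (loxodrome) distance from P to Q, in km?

Δψ = ln[tan(π/4+φ₂/2)/tan(π/4+φ₁/2)] = -0.2015;  Δφ = -0.1990 rad,  Δλ = +0.0086 rad
q = Δφ/Δψ = 0.9876
d = R·√(Δφ² + q²Δλ²) = 6369·0.19915 = 1268 km

1268 km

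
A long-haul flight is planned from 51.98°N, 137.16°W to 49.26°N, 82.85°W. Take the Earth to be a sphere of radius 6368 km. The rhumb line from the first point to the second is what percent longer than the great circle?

2.4%

Great circle: σ = 0.5892 rad → d_gc = Rσ = 3751.8 km
Rhumb: Δφ = -0.0475, Δλ = +0.9479, Δψ = -0.0749, q = Δφ/Δψ = 0.6342 → d_rh = R√(Δφ²+q²Δλ²) = 3840.2 km
Excess = (3840.2 − 3751.8) / 3751.8 = 88.4 / 3751.8 = 2.36% ≈ 2.4%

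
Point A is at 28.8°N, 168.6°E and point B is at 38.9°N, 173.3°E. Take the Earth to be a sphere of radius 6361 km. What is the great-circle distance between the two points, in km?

cos σ = sin φ₁ sin φ₂ + cos φ₁ cos φ₂ cos Δλ
      = sin(28.80°)sin(38.90°) + cos(28.80°)cos(38.90°)cos(4.70°) = 0.9822
σ = 10.824° → d = Rσ = 6361·0.18891 = 1202 km

1202 km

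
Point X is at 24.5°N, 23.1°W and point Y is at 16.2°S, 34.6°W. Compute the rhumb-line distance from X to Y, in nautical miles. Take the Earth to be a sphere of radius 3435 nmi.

2531 nmi

Rhumb course C = atan2(Δλ, Δψ) with Δψ = ln[tan(π/4+φ₂/2)/tan(π/4+φ₁/2)] = -0.7279, Δλ = -0.2007 → C = 195.42°
d = R·|Δφ| / |cos C| = 3435·0.71035 / 0.96402 = 2531 nmi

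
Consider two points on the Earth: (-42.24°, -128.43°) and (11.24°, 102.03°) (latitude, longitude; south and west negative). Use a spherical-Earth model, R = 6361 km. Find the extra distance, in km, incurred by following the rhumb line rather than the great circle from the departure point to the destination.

Great circle: cos σ = sin φ₁ sin φ₂ + cos φ₁ cos φ₂ cos Δλ,  σ = 2.2060 rad → d_gc = 14032.1 km
Rhumb line: Δψ = +1.0123, q = Δφ/Δψ = 0.9221, d_rh = R√(Δφ²+q²Δλ²) = 14529.7 km
Excess = 14529.7 − 14032.1 = 497.6 ≈ 498 km

498 km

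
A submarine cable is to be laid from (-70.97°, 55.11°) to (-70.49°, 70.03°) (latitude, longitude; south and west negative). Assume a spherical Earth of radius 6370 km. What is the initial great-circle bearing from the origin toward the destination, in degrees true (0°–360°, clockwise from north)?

91.5°

N = sin Δλ·cos φ₂ = +0.0860;  D = cos φ₁ sin φ₂ − sin φ₁ cos φ₂ cos Δλ = -0.0023
initial course = atan2(N, D) = 91.51°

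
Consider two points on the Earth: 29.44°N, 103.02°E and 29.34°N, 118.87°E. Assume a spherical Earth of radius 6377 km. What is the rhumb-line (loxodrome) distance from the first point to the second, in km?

1537 km

Δψ = ln[tan(π/4+φ₂/2)/tan(π/4+φ₁/2)] = -0.0020;  Δφ = -0.0017 rad,  Δλ = +0.2766 rad
q = Δφ/Δψ = 0.8713
d = R·√(Δφ² + q²Δλ²) = 6377·0.24104 = 1537 km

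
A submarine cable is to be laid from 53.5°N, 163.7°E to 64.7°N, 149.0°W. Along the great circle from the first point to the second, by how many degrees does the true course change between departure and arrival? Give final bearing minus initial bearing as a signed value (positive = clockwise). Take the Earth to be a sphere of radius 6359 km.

+41.4°

At departure: θ₁ = atan2(sin Δλ cos φ₂, cos φ₁ sin φ₂ − sin φ₁ cos φ₂ cos Δλ) = 45.86°
At arrival: θ₂ = atan2(sin Δλ cos φ₁, −cos φ₂ sin φ₁ + sin φ₂ cos φ₁ cos Δλ) = 87.23°
Δθ = θ₂ − θ₁ = +41.4°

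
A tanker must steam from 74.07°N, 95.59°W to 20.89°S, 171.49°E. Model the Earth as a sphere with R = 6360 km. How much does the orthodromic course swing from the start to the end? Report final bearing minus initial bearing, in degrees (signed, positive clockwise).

-69.7°

Initial bearing θ₁ = atan2(sin Δλ cos φ₂, cos φ₁ sin φ₂ − sin φ₁ cos φ₂ cos Δλ) = 266.80°
Final bearing θ₂ = (initial bearing from the destination back to the start) + 180° = 197.06°
Δθ = θ₂ − θ₁ = -69.7°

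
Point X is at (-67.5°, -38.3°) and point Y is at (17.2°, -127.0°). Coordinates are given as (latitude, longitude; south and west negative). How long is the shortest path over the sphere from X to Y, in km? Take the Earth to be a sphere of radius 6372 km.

11717 km

cos σ = sin φ₁ sin φ₂ + cos φ₁ cos φ₂ cos Δλ
      = sin(-67.50°)sin(17.20°) + cos(-67.50°)cos(17.20°)cos(-88.70°) = -0.2649
σ = 105.361° → d = Rσ = 6372·1.83890 = 11717 km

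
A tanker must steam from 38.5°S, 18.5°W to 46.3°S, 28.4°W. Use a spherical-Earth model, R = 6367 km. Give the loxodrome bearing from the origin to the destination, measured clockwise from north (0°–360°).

Meridional parts: M(φ₁)=-0.7291, M(φ₂)=-0.9138 → ΔM = -0.1847;  Δλ = -0.1728 rad
tan C = Δλ / ΔM = +0.9353 → C = 223.09°

223.1°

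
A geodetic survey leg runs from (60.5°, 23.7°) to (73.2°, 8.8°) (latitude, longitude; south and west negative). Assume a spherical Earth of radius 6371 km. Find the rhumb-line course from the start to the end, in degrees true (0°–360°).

335.8°

Meridional parts: M(φ₁)=+1.3345, M(φ₂)=+1.9128 → ΔM = +0.5782;  Δλ = -0.2601 rad
tan C = Δλ / ΔM = -0.4497 → C = 335.79°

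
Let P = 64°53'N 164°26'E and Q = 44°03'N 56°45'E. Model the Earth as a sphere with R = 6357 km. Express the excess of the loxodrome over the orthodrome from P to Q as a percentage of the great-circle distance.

Great circle: σ = 1.0041 rad → d_gc = Rσ = 6382.9 km
Rhumb: Δφ = -0.3636, Δλ = -1.8794, Δψ = -0.6435, q = Δφ/Δψ = 0.5650 → d_rh = R√(Δφ²+q²Δλ²) = 7135.4 km
Excess = (7135.4 − 6382.9) / 6382.9 = 752.5 / 6382.9 = 11.79% ≈ 11.8%

11.8%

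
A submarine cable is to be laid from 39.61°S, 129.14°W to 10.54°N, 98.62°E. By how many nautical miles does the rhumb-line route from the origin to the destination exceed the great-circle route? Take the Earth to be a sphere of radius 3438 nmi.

Great circle: cos σ = sin φ₁ sin φ₂ + cos φ₁ cos φ₂ cos Δλ,  σ = 2.2469 rad → d_gc = 7724.9 nmi
Rhumb line: Δψ = +0.9391, q = Δφ/Δψ = 0.9321, d_rh = R√(Δφ²+q²Δλ²) = 7984.9 nmi
Excess = 7984.9 − 7724.9 = 260.0 ≈ 260 nmi

260 nmi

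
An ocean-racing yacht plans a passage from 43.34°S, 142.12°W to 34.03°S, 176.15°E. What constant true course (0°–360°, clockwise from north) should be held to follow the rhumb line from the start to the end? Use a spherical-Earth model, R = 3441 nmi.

Meridional parts: M(φ₁)=-0.8410, M(φ₂)=-0.6323 → ΔM = +0.2087;  Δλ = -0.7283 rad
tan C = Δλ / ΔM = -3.4900 → C = 285.99°

286.0°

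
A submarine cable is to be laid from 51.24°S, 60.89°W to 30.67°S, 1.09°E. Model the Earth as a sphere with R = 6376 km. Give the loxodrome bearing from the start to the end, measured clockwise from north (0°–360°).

Meridional parts: M(φ₁)=-1.0448, M(φ₂)=-0.5629 → ΔM = +0.4819;  Δλ = +1.0818 rad
tan C = Δλ / ΔM = +2.2446 → C = 65.99°

66.0°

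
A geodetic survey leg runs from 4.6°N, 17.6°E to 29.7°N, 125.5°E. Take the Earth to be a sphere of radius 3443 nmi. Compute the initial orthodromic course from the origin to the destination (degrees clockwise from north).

θ = atan2( sin Δλ·cos φ₂ ,  cos φ₁ sin φ₂ − sin φ₁ cos φ₂ cos Δλ )
  = atan2(+0.8266, +0.5153) = 58.06°

58.1°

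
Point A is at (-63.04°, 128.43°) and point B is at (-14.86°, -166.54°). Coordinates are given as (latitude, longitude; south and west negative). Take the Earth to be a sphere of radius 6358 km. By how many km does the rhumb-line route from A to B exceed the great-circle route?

Great circle: cos σ = sin φ₁ sin φ₂ + cos φ₁ cos φ₂ cos Δλ,  σ = 1.1444 rad → d_gc = 7276.2 km
Rhumb line: Δψ = +1.1660, q = Δφ/Δψ = 0.7212, d_rh = R√(Δφ²+q²Δλ²) = 7461.1 km
Excess = 7461.1 − 7276.2 = 184.9 ≈ 185 km

185 km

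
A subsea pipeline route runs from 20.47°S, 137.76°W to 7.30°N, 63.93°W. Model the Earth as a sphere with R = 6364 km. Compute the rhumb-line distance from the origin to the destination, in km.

Rhumb course C = atan2(Δλ, Δψ) with Δψ = ln[tan(π/4+φ₂/2)/tan(π/4+φ₁/2)] = +0.4929, Δλ = +1.2886 → C = 69.07°
d = R·|Δφ| / |cos C| = 6364·0.48468 / 0.35725 = 8634 km

8634 km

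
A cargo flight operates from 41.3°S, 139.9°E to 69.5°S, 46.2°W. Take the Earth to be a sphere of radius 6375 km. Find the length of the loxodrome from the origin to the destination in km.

10845 km

Rhumb course C = atan2(Δλ, Δψ) with Δψ = ln[tan(π/4+φ₂/2)/tan(π/4+φ₁/2)] = -0.9174, Δλ = +3.0351 → C = 106.82°
d = R·|Δφ| / |cos C| = 6375·0.49218 / 0.28933 = 10845 km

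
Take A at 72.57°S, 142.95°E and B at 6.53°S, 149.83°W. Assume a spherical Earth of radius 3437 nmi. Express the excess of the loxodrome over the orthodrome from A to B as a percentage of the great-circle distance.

3.0%

Great circle: σ = 1.3452 rad → d_gc = Rσ = 4623.3 nmi
Rhumb: Δφ = +1.1526, Δλ = +1.1732, Δψ = +1.7612, q = Δφ/Δψ = 0.6544 → d_rh = R√(Δφ²+q²Δλ²) = 4760.0 nmi
Excess = (4760.0 − 4623.3) / 4623.3 = 136.7 / 4623.3 = 2.96% ≈ 3.0%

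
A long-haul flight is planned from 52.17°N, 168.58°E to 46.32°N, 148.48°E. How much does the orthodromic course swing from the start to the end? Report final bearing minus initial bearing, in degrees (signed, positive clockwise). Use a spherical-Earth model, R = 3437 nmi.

-15.3°

At departure: θ₁ = atan2(sin Δλ cos φ₂, cos φ₁ sin φ₂ − sin φ₁ cos φ₂ cos Δλ) = 253.86°
At arrival: θ₂ = atan2(sin Δλ cos φ₁, −cos φ₂ sin φ₁ + sin φ₂ cos φ₁ cos Δλ) = 238.54°
Δθ = θ₂ − θ₁ = -15.3°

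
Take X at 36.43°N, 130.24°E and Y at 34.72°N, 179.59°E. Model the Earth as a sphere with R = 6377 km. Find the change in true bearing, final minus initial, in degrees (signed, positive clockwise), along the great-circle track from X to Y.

+29.9°

Initial bearing θ₁ = atan2(sin Δλ cos φ₂, cos φ₁ sin φ₂ − sin φ₁ cos φ₂ cos Δλ) = 77.32°
Final bearing θ₂ = (initial bearing from the destination back to the start) + 180° = 107.25°
Δθ = θ₂ − θ₁ = +29.9°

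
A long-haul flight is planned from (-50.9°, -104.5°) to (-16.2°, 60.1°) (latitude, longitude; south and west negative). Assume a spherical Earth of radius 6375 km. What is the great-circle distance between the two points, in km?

cos σ = sin φ₁ sin φ₂ + cos φ₁ cos φ₂ cos Δλ
      = sin(-50.90°)sin(-16.20°) + cos(-50.90°)cos(-16.20°)cos(164.60°) = -0.3674
σ = 111.554° → d = Rσ = 6375·1.94699 = 12412 km

12412 km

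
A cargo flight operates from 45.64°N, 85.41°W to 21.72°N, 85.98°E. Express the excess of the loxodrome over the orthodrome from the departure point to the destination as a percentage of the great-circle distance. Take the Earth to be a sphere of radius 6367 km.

Great circle: σ = 1.9580 rad → d_gc = Rσ = 12466.7 km
Rhumb: Δφ = -0.4175, Δλ = +2.9913, Δψ = -0.5088, q = Δφ/Δψ = 0.8206 → d_rh = R√(Δφ²+q²Δλ²) = 15853.3 km
Excess = (15853.3 − 12466.7) / 12466.7 = 3386.6 / 12466.7 = 27.17% ≈ 27.2%

27.2%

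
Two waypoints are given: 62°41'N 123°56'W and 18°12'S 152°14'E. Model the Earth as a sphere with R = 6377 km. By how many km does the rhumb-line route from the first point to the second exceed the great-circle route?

267 km

Great circle: cos σ = sin φ₁ sin φ₂ + cos φ₁ cos φ₂ cos Δλ,  σ = 1.8036 rad → d_gc = 11501.3 km
Rhumb line: Δψ = -1.7378, q = Δφ/Δψ = 0.8123, d_rh = R√(Δφ²+q²Δλ²) = 11768.2 km
Excess = 11768.2 − 11501.3 = 266.9 ≈ 267 km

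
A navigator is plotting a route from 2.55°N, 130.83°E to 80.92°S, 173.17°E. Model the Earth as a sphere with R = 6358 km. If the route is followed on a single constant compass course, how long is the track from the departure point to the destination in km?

Δψ = ln[tan(π/4+φ₂/2)/tan(π/4+φ₁/2)] = -2.5777;  Δφ = -1.4568 rad,  Δλ = +0.7390 rad
q = Δφ/Δψ = 0.5652
d = R·√(Δφ² + q²Δλ²) = 6358·1.51551 = 9636 km

9636 km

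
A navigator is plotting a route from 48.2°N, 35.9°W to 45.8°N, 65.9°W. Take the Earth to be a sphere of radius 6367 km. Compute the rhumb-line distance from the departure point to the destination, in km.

2289 km

Rhumb course C = atan2(Δλ, Δψ) with Δψ = ln[tan(π/4+φ₂/2)/tan(π/4+φ₁/2)] = -0.0614, Δλ = -0.5236 → C = 263.31°
d = R·|Δφ| / |cos C| = 6367·0.04189 / 0.11653 = 2289 km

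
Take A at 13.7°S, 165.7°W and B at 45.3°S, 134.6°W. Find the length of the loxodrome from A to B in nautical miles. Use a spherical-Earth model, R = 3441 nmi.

Rhumb course C = atan2(Δλ, Δψ) with Δψ = ln[tan(π/4+φ₂/2)/tan(π/4+φ₁/2)] = -0.6474, Δλ = +0.5428 → C = 140.02°
d = R·|Δφ| / |cos C| = 3441·0.55152 / 0.76629 = 2477 nmi

2477 nmi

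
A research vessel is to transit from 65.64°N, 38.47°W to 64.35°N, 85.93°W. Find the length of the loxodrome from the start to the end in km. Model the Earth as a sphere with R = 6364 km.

Δψ = ln[tan(π/4+φ₂/2)/tan(π/4+φ₁/2)] = -0.0533;  Δφ = -0.0225 rad,  Δλ = -0.8283 rad
q = Δφ/Δψ = 0.4226
d = R·√(Δφ² + q²Δλ²) = 6364·0.35078 = 2232 km

2232 km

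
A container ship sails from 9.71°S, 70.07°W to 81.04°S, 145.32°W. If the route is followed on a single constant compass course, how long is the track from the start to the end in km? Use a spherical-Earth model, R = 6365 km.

Δψ = ln[tan(π/4+φ₂/2)/tan(π/4+φ₁/2)] = -2.3763;  Δφ = -1.2449 rad,  Δλ = -1.3134 rad
q = Δφ/Δψ = 0.5239
d = R·√(Δφ² + q²Δλ²) = 6365·1.42244 = 9054 km

9054 km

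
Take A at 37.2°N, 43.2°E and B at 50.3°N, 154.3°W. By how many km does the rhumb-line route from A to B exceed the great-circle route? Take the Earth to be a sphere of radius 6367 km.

Great circle: cos σ = sin φ₁ sin φ₂ + cos φ₁ cos φ₂ cos Δλ,  σ = 1.5909 rad → d_gc = 10129.1 km
Rhumb line: Δψ = +0.3185, q = Δφ/Δψ = 0.7179, d_rh = R√(Δφ²+q²Δλ²) = 13044.9 km
Excess = 13044.9 − 10129.1 = 2915.8 ≈ 2916 km

2916 km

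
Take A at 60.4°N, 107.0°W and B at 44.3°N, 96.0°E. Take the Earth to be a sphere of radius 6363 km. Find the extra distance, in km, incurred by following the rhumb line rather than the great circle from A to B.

2470 km

Great circle: cos σ = sin φ₁ sin φ₂ + cos φ₁ cos φ₂ cos Δλ,  σ = 1.2851 rad → d_gc = 8176.9 km
Rhumb line: Δψ = -0.4668, q = Δφ/Δψ = 0.6020, d_rh = R√(Δφ²+q²Δλ²) = 10646.8 km
Excess = 10646.8 − 8176.9 = 2469.9 ≈ 2470 km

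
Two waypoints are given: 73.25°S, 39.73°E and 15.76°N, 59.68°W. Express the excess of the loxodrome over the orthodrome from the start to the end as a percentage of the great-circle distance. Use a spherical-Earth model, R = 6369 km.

5.3%

Great circle: σ = 1.8812 rad → d_gc = Rσ = 11981.3 km
Rhumb: Δφ = +1.5535, Δλ = -1.7350, Δψ = +2.1944, q = Δφ/Δψ = 0.7079 → d_rh = R√(Δφ²+q²Δλ²) = 12613.4 km
Excess = (12613.4 − 11981.3) / 11981.3 = 632.1 / 11981.3 = 5.28% ≈ 5.3%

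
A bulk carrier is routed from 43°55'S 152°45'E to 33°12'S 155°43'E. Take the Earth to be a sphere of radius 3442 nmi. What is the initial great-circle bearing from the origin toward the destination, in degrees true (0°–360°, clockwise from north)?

θ = atan2( sin Δλ·cos φ₂ ,  cos φ₁ sin φ₂ − sin φ₁ cos φ₂ cos Δλ )
  = atan2(+0.0433, +0.1852) = 13.16°

13.2°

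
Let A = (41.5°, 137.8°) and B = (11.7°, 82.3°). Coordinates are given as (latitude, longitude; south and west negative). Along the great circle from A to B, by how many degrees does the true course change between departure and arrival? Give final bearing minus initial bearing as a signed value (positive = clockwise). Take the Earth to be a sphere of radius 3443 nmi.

-27.4°

At departure: θ₁ = atan2(sin Δλ cos φ₂, cos φ₁ sin φ₂ − sin φ₁ cos φ₂ cos Δλ) = 255.04°
At arrival: θ₂ = atan2(sin Δλ cos φ₁, −cos φ₂ sin φ₁ + sin φ₂ cos φ₁ cos Δλ) = 227.64°
Δθ = θ₂ − θ₁ = -27.4°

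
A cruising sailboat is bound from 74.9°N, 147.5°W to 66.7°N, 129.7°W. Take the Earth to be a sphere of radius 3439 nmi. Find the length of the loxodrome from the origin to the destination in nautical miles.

602 nmi

Δψ = ln[tan(π/4+φ₂/2)/tan(π/4+φ₁/2)] = -0.4419;  Δφ = -0.1431 rad,  Δλ = +0.3107 rad
q = Δφ/Δψ = 0.3239
d = R·√(Δφ² + q²Δλ²) = 3439·0.17495 = 602 nmi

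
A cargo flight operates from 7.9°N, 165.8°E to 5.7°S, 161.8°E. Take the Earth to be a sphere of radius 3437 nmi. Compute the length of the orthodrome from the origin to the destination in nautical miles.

cos σ = sin φ₁ sin φ₂ + cos φ₁ cos φ₂ cos Δλ
      = sin(7.90°)sin(-5.70°) + cos(7.90°)cos(-5.70°)cos(-4.00°) = 0.9696
σ = 14.173° → d = Rσ = 3437·0.24737 = 850 nmi

850 nmi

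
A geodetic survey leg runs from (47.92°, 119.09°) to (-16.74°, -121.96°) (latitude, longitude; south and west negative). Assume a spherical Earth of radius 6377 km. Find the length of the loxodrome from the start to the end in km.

13937 km

Rhumb course C = atan2(Δλ, Δψ) with Δψ = ln[tan(π/4+φ₂/2)/tan(π/4+φ₁/2)] = -1.2518, Δλ = +2.0761 → C = 121.09°
d = R·|Δφ| / |cos C| = 6377·1.12853 / 0.51636 = 13937 km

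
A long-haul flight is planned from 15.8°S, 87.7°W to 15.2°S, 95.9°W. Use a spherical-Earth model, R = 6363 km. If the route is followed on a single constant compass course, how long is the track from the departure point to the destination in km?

880 km

Δψ = ln[tan(π/4+φ₂/2)/tan(π/4+φ₁/2)] = +0.0109;  Δφ = +0.0105 rad,  Δλ = -0.1431 rad
q = Δφ/Δψ = 0.9636
d = R·√(Δφ² + q²Δλ²) = 6363·0.13831 = 880 km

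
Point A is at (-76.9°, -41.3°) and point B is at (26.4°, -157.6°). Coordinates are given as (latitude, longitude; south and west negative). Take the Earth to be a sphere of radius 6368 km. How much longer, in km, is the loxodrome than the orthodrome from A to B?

Great circle: cos σ = sin φ₁ sin φ₂ + cos φ₁ cos φ₂ cos Δλ,  σ = 2.1212 rad → d_gc = 13507.7 km
Rhumb line: Δψ = +2.6424, q = Δφ/Δψ = 0.6823, d_rh = R√(Δφ²+q²Δλ²) = 14477.5 km
Excess = 14477.5 − 13507.7 = 969.8 ≈ 970 km

970 km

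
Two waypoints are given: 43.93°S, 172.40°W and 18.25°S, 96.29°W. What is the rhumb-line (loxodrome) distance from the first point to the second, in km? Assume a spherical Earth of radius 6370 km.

Δψ = ln[tan(π/4+φ₂/2)/tan(π/4+φ₁/2)] = +0.5312;  Δφ = +0.4482 rad,  Δλ = +1.3284 rad
q = Δφ/Δψ = 0.8438
d = R·√(Δφ² + q²Δλ²) = 6370·1.20719 = 7690 km

7690 km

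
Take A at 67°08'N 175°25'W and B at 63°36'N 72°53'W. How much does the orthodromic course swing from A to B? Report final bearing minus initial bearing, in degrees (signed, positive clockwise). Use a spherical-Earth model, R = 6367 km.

Initial bearing θ₁ = atan2(sin Δλ cos φ₂, cos φ₁ sin φ₂ − sin φ₁ cos φ₂ cos Δλ) = 44.81°
Final bearing θ₂ = (initial bearing from the destination back to the start) + 180° = 141.98°
Δθ = θ₂ − θ₁ = +97.2°

+97.2°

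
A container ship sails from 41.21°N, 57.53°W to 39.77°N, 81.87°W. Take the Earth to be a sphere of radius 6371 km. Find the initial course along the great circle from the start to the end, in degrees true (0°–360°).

θ = atan2( sin Δλ·cos φ₂ ,  cos φ₁ sin φ₂ − sin φ₁ cos φ₂ cos Δλ )
  = atan2(-0.3168, +0.0199) = 273.59°

273.6°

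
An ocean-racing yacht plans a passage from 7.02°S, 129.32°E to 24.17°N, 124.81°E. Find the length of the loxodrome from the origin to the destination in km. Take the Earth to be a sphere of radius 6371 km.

3503 km

Δψ = ln[tan(π/4+φ₂/2)/tan(π/4+φ₁/2)] = +0.5578;  Δφ = +0.5444 rad,  Δλ = -0.0787 rad
q = Δφ/Δψ = 0.9760
d = R·√(Δφ² + q²Δλ²) = 6371·0.54976 = 3503 km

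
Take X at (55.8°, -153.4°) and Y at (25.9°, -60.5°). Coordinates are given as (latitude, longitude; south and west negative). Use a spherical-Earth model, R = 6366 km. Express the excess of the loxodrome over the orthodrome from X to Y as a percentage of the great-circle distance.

Great circle: σ = 1.2285 rad → d_gc = Rσ = 7820.4 km
Rhumb: Δφ = -0.5219, Δλ = +1.6214, Δψ = -0.7106, q = Δφ/Δψ = 0.7344 → d_rh = R√(Δφ²+q²Δλ²) = 8276.7 km
Excess = (8276.7 − 7820.4) / 7820.4 = 456.3 / 7820.4 = 5.83% ≈ 5.8%

5.8%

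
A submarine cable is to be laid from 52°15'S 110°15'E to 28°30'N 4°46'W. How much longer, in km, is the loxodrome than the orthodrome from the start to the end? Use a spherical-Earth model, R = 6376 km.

302 km

Great circle: cos σ = sin φ₁ sin φ₂ + cos φ₁ cos φ₂ cos Δλ,  σ = 2.2203 rad → d_gc = 14156.8 km
Rhumb line: Δψ = +1.5926, q = Δφ/Δψ = 0.8850, d_rh = R√(Δφ²+q²Δλ²) = 14458.4 km
Excess = 14458.4 − 14156.8 = 301.6 ≈ 302 km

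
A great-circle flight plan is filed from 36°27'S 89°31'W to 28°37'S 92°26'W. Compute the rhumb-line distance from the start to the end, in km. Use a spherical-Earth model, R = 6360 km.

Δψ = ln[tan(π/4+φ₂/2)/tan(π/4+φ₁/2)] = +0.1624;  Δφ = +0.1367 rad,  Δλ = -0.0509 rad
q = Δφ/Δψ = 0.8419
d = R·√(Δφ² + q²Δλ²) = 6360·0.14328 = 911 km

911 km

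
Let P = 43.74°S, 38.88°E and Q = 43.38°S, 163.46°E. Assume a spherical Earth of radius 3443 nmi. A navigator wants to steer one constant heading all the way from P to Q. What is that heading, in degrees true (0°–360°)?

Δψ = ln[tan(π/4+φ₂/2)/tan(π/4+φ₁/2)] = +0.0087
Δλ = +2.1743 rad (taken the short way round)
course = atan2(Δλ, Δψ) = 89.77°

89.8°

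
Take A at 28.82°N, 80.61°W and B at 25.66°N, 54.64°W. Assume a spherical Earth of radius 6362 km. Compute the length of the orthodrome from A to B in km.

Haversine: a = sin²(Δφ/2)+cos φ₁ cos φ₂ sin²(Δλ/2) = 0.04063;  σ = 2·atan2(√a,√(1−a))
σ = 23.258° → d = Rσ = 6362·0.40593 = 2583 km

2583 km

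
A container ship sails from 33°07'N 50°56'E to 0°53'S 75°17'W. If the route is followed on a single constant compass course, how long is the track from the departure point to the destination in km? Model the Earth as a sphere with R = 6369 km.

Δψ = ln[tan(π/4+φ₂/2)/tan(π/4+φ₁/2)] = -0.6286;  Δφ = -0.5934 rad,  Δλ = -2.2029 rad
q = Δφ/Δψ = 0.9441
d = R·√(Δφ² + q²Δλ²) = 6369·2.16267 = 13774 km

13774 km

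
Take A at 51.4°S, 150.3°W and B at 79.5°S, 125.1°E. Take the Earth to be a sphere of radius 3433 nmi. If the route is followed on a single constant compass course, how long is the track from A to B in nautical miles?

Δψ = ln[tan(π/4+φ₂/2)/tan(π/4+φ₁/2)] = -1.3379;  Δφ = -0.4904 rad,  Δλ = -1.4765 rad
q = Δφ/Δψ = 0.3666
d = R·√(Δφ² + q²Δλ²) = 3433·0.73040 = 2507 nmi

2507 nmi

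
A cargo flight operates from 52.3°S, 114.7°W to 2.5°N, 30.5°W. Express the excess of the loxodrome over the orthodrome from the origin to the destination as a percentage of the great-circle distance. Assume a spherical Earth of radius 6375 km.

2.3%

Great circle: σ = 1.5436 rad → d_gc = Rσ = 9840.2 km
Rhumb: Δφ = +0.9564, Δλ = +1.4696, Δψ = +1.1183, q = Δφ/Δψ = 0.8552 → d_rh = R√(Δφ²+q²Δλ²) = 10068.4 km
Excess = (10068.4 − 9840.2) / 9840.2 = 228.2 / 9840.2 = 2.32% ≈ 2.3%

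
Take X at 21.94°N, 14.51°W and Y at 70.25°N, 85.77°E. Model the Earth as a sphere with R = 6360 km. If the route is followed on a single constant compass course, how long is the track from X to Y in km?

Rhumb course C = atan2(Δλ, Δψ) with Δψ = ln[tan(π/4+φ₂/2)/tan(π/4+φ₁/2)] = +1.3556, Δλ = +1.7502 → C = 52.24°
d = R·|Δφ| / |cos C| = 6360·0.84317 / 0.61234 = 8757 km

8757 km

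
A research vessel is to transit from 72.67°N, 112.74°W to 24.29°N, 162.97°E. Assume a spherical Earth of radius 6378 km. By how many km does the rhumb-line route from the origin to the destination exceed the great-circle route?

Great circle: cos σ = sin φ₁ sin φ₂ + cos φ₁ cos φ₂ cos Δλ,  σ = 1.1377 rad → d_gc = 7256.2 km
Rhumb line: Δψ = -1.4440, q = Δφ/Δψ = 0.5847, d_rh = R√(Δφ²+q²Δλ²) = 7688.1 km
Excess = 7688.1 − 7256.2 = 431.9 ≈ 432 km

432 km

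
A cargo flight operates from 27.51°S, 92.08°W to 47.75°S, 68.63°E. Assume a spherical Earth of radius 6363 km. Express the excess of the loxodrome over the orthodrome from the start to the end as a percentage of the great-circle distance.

Great circle: σ = 1.7936 rad → d_gc = Rσ = 11412.6 km
Rhumb: Δφ = -0.3533, Δλ = +2.8049, Δψ = -0.4512, q = Δφ/Δψ = 0.7829 → d_rh = R√(Δφ²+q²Δλ²) = 14152.0 km
Excess = (14152.0 − 11412.6) / 11412.6 = 2739.4 / 11412.6 = 24.00% ≈ 24.0%

24.0%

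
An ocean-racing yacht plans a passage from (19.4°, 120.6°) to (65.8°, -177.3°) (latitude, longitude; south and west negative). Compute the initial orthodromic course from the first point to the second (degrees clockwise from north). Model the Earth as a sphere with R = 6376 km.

24.5°

N = sin Δλ·cos φ₂ = +0.3623;  D = cos φ₁ sin φ₂ − sin φ₁ cos φ₂ cos Δλ = +0.7966
initial course = atan2(N, D) = 24.45°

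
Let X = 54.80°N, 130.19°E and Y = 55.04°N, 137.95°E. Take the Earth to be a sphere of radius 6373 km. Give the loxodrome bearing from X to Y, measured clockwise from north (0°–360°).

86.9°

Δψ = ln[tan(π/4+φ₂/2)/tan(π/4+φ₁/2)] = +0.0073
Δλ = +0.1354 rad (taken the short way round)
course = atan2(Δλ, Δψ) = 86.92°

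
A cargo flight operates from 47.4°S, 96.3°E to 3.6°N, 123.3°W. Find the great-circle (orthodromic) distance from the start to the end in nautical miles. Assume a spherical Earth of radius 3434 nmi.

cos σ = sin φ₁ sin φ₂ + cos φ₁ cos φ₂ cos Δλ
      = sin(-47.40°)sin(3.60°) + cos(-47.40°)cos(3.60°)cos(140.40°) = -0.5667
σ = 124.523° → d = Rσ = 3434·2.17333 = 7463 nmi

7463 nmi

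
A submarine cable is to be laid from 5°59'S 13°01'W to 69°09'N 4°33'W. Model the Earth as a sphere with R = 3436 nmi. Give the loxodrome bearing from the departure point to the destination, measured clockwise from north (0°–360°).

4.7°

Meridional parts: M(φ₁)=-0.1046, M(φ₂)=+1.6929 → ΔM = +1.7975;  Δλ = +0.1478 rad
tan C = Δλ / ΔM = +0.0822 → C = 4.70°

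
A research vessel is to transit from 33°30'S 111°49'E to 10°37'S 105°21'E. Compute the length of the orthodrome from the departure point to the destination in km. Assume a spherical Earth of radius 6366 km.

Haversine: a = sin²(Δφ/2)+cos φ₁ cos φ₂ sin²(Δλ/2) = 0.04196;  σ = 2·atan2(√a,√(1−a))
σ = 23.640° → d = Rσ = 6366·0.41259 = 2627 km

2627 km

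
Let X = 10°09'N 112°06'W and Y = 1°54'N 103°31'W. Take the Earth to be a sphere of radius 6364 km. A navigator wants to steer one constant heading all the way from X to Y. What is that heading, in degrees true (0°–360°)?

Meridional parts: M(φ₁)=+0.1781, M(φ₂)=+0.0332 → ΔM = -0.1449;  Δλ = +0.1498 rad
tan C = Δλ / ΔM = -1.0337 → C = 134.05°

134.0°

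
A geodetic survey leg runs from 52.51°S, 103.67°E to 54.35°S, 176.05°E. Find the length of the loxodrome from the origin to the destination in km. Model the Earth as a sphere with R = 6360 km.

4790 km

Δψ = ln[tan(π/4+φ₂/2)/tan(π/4+φ₁/2)] = -0.0539;  Δφ = -0.0321 rad,  Δλ = +1.2633 rad
q = Δφ/Δψ = 0.5957
d = R·√(Δφ² + q²Δλ²) = 6360·0.75320 = 4790 km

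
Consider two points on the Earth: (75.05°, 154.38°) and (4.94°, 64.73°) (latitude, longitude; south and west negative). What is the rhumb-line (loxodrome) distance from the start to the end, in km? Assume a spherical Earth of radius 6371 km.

Rhumb course C = atan2(Δλ, Δψ) with Δψ = ln[tan(π/4+φ₂/2)/tan(π/4+φ₁/2)] = -1.9446, Δλ = -1.5647 → C = 218.82°
d = R·|Δφ| / |cos C| = 6371·1.22365 / 0.77911 = 10006 km

10006 km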